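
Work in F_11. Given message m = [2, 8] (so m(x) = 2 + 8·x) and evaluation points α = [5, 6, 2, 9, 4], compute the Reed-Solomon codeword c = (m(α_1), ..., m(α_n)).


c = [9, 6, 7, 8, 1]

Message polynomial: m(x) = 2 + 8·x (mod 11).
For each evaluation point α_i, compute m(α_i) mod 11:
  α_1 = 5: Horner steps 8 → 9, so m(5) = 9.
  α_2 = 6: Horner steps 8 → 6, so m(6) = 6.
  α_3 = 2: Horner steps 8 → 7, so m(2) = 7.
  α_4 = 9: Horner steps 8 → 8, so m(9) = 8.
  α_5 = 4: Horner steps 8 → 1, so m(4) = 1.
Codeword c = [9, 6, 7, 8, 1] ∈ F_11^5.


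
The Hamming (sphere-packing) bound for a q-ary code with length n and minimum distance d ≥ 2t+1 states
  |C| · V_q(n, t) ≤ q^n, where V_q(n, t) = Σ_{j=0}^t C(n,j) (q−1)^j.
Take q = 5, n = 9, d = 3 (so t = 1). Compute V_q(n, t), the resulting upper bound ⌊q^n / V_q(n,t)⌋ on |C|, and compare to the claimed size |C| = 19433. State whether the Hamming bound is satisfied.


V_q(n, t) = 37, q^n = 1953125, Hamming bound = 52787, |C| = 19433 ≤ bound (satisfied).

Step 1: Compute V_q(n, t) = Σ_{j=0}^1 C(n, j) (q−1)^j.
  j = 0: C(9,0)·(4)^0 = 1·1 = 1.
  j = 1: C(9,1)·(4)^1 = 9·4 = 36.
  V_q(n, t) = 1 + 36 = 37.
Step 2: q^n = 5^9 = 1953125.
Step 3: Hamming bound ⌊q^n / V_q(n,t)⌋ = ⌊1953125/37⌋ = 52787.
Step 4: Compare |C| = 19433 to 52787: satisfied.
The claimed |C| lies below the Hamming bound.


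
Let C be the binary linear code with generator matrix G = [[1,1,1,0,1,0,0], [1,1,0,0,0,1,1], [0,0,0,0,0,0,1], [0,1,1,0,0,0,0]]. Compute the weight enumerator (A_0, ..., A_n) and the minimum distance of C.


Weight distribution: A_0 = 1, A_1 = 1, A_2 = 2, A_3 = 6, A_4 = 5, A_5 = 1. Minimum distance d = 1.

Enumerate all 2^4 = 16 messages m ∈ F_2^4.
For each, compute codeword c = mG in F_2^7, then tally its weight.
  m = 0000 → c = 0000000, weight = 0.
  m = 1000 → c = 1110100, weight = 4.
  m = 0100 → c = 1100011, weight = 4.
  m = 1100 → c = 0010111, weight = 4.
  m = 0010 → c = 0000001, weight = 1.
  m = 1010 → c = 1110101, weight = 5.
  m = 0110 → c = 1100010, weight = 3.
  m = 1110 → c = 0010110, weight = 3.
  m = 0001 → c = 0110000, weight = 2.
  m = 1001 → c = 1000100, weight = 2.
  m = 0101 → c = 1010011, weight = 4.
  m = 1101 → c = 0100111, weight = 4.
  m = 0011 → c = 0110001, weight = 3.
  m = 1011 → c = 1000101, weight = 3.
  m = 0111 → c = 1010010, weight = 3.
  m = 1111 → c = 0100110, weight = 3.
Tally weights:
  weight 0: 1 codewords.
  weight 1: 1 codewords.
  weight 2: 2 codewords.
  weight 3: 6 codewords.
  weight 4: 5 codewords.
  weight 5: 1 codewords.
Minimum distance d = smallest w > 0 with A_w > 0 = 1.
Sanity: Σ A_w = 16 = 2^4 = 16 ✓.


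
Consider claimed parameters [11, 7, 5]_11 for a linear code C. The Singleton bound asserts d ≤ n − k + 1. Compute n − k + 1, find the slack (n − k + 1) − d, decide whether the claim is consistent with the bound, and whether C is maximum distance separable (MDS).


Singleton RHS = n − k + 1 = 5, slack = 0, bound satisfied, MDS.

Singleton bound: d ≤ n − k + 1.
Here n = 11, k = 7, so n − k + 1 = 5.
Given d = 5, check d ≤ 5: YES.
Slack = (n − k + 1) − d = 0.
The code is MDS (slack = 0).
Description: the claimed parameters are [11, 7, 5]_11; such a code would be MDS (meets Singleton bound).


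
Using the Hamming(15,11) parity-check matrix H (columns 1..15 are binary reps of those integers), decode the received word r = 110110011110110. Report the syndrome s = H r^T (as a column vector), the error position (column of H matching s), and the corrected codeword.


s = (0, 0, 0, 1)^T, error position = 1, corrected codeword c = 010110011110110

Compute s = H r^T mod 2 one row at a time:
  s_1 = 1 + 1 + 1 + 1 + 0 + 1 + 1 + 0 = 6 ≡ 0 (mod 2).
  s_2 = 1 + 1 + 0 + 0 + 0 + 1 + 1 + 0 = 4 ≡ 0 (mod 2).
  s_3 = 1 + 0 + 0 + 0 + 1 + 1 + 1 + 0 = 4 ≡ 0 (mod 2).
  s_4 = 1 + 0 + 1 + 0 + 1 + 1 + 1 + 0 = 5 ≡ 1 (mod 2).
s = (0, 0, 0, 1)^T — this equals column 1 of H (binary 0001), so error is at position 1.
Correct: flip bit 1 of r = 110110011110110 to get c = 010110011110110.


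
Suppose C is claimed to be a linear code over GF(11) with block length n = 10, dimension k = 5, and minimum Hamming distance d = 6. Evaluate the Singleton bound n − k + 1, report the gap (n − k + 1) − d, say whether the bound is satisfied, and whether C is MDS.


Singleton RHS = n − k + 1 = 6, slack = 0, bound satisfied, MDS.

Singleton bound: d ≤ n − k + 1.
Here n = 10, k = 5, so n − k + 1 = 6.
Given d = 6, check d ≤ 6: YES.
Slack = (n − k + 1) − d = 0.
The code is MDS (slack = 0).
Description: the claimed parameters are [10, 5, 6]_11; such a code would be MDS (meets Singleton bound).


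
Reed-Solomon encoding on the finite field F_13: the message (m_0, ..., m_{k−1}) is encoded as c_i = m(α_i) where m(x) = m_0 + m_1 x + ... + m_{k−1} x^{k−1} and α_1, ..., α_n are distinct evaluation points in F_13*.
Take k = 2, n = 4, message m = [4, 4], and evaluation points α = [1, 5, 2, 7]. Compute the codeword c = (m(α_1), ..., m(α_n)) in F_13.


c = [8, 11, 12, 6]

Message polynomial: m(x) = 4 + 4·x (mod 13).
For each evaluation point α_i, compute m(α_i) mod 13:
  α_1 = 1: Horner steps 4 → 8, so m(1) = 8.
  α_2 = 5: Horner steps 4 → 11, so m(5) = 11.
  α_3 = 2: Horner steps 4 → 12, so m(2) = 12.
  α_4 = 7: Horner steps 4 → 6, so m(7) = 6.
Codeword c = [8, 11, 12, 6] ∈ F_13^4.


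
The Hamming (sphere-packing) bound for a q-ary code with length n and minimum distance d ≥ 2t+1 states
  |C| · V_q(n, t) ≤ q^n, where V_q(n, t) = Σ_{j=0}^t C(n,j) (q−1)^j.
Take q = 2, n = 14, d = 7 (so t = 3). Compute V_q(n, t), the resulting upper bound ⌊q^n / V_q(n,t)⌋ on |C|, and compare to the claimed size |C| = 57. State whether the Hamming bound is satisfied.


V_q(n, t) = 470, q^n = 16384, Hamming bound = 34, |C| = 57 > bound (violated).

Step 1: Compute V_q(n, t) = Σ_{j=0}^3 C(n, j) (q−1)^j.
  j = 0: C(14,0)·(1)^0 = 1·1 = 1.
  j = 1: C(14,1)·(1)^1 = 14·1 = 14.
  j = 2: C(14,2)·(1)^2 = 91·1 = 91.
  j = 3: C(14,3)·(1)^3 = 364·1 = 364.
  V_q(n, t) = 1 + 14 + 91 + 364 = 470.
Step 2: q^n = 2^14 = 16384.
Step 3: Hamming bound ⌊q^n / V_q(n,t)⌋ = ⌊16384/470⌋ = 34.
Step 4: Compare |C| = 57 to 34: violated.
The claimed |C| lies above the Hamming bound, so no 2-ary code of length 14 with d ≥ 7 can have 57 codewords.


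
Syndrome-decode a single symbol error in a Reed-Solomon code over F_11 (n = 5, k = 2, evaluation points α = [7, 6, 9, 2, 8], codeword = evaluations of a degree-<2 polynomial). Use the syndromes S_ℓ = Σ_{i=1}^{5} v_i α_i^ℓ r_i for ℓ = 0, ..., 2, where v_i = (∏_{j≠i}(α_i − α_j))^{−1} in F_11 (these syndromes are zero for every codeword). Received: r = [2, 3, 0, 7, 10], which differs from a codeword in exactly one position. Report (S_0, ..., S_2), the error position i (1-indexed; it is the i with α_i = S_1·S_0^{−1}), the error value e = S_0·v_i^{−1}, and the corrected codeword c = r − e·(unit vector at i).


S = (2, 5, 7), error at position 5, error magnitude e = 9, c = [2, 3, 0, 7, 1].

Step 1: column multipliers v_i = (∏_{j≠i}(α_i − α_j))^{−1} mod 11.
  i = 1 (α = 7): (7−6)(7−9)(7−2)(7−8) = 1·(−2)·5·(−1) = 10 ≡ 10, so v_1 = 10^{−1} = 10 (mod 11).
  i = 2 (α = 6): (6−7)(6−9)(6−2)(6−8) = (−1)·(−3)·4·(−2) = −24 ≡ 9, so v_2 = 9^{−1} = 5 (mod 11).
  i = 3 (α = 9): (9−7)(9−6)(9−2)(9−8) = 2·3·7·1 = 42 ≡ 9, so v_3 = 9^{−1} = 5 (mod 11).
  i = 4 (α = 2): (2−7)(2−6)(2−9)(2−8) = (−5)·(−4)·(−7)·(−6) = 840 ≡ 4, so v_4 = 4^{−1} = 3 (mod 11).
  i = 5 (α = 8): (8−7)(8−6)(8−9)(8−2) = 1·2·(−1)·6 = −12 ≡ 10, so v_5 = 10^{−1} = 10 (mod 11).
  v = [10, 5, 5, 3, 10].
Step 2: syndromes of r = [2, 3, 0, 7, 10] (all sums mod 11).
  S_0 = Σ v_i r_i = 10·2 + 5·3 + 5·0 + 3·7 + 10·10 = 156 ≡ 2.
  S_1 = Σ v_i α_i r_i = 10·7·2 + 5·6·3 + 5·9·0 + 3·2·7 + 10·8·10 = 1072 ≡ 5.
  α_i^2 mod 11 = [5, 3, 4, 4, 9].
  S_2 = Σ v_i α_i^2 r_i = 10·5·2 + 5·3·3 + 5·4·0 + 3·4·7 + 10·9·10 = 1129 ≡ 7.
  S = (2, 5, 7) ≠ 0, so r is not a codeword (an error is present).
Step 3: locate the error. For a single error e at position i, S_ℓ = v_i·e·α_i^ℓ, so α_err = S_1/S_0.
  S_0^{−1} = 2^{−1} = 6 (mod 11), so α_err = 5·6 = 30 ≡ 8 = α_5. Error position i = 5.
  Consistency check: S_2/S_1 = 7·9 = 63 ≡ 8 = α_err ✓ (single-error assumption holds).
Step 4: error magnitude e = S_0/v_5 = S_0·∏_{j≠5}(α_5 − α_j) = 2·10 = 20 ≡ 9 (mod 11).
Step 5: correct position 5: c_5 = r_5 − e = 10 − 9 ≡ 1 (mod 11). Hence c = [2, 3, 0, 7, 1].
  Check: interpolating c through the α_i gives m(x) = 9 + 10·x (degree < 2) with m(α_i) = c_i for every i, so c is indeed a codeword.


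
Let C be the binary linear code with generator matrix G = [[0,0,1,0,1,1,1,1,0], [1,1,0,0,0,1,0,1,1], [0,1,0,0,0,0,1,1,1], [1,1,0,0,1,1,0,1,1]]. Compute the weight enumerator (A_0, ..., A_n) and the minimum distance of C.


Weight distribution: A_0 = 1, A_1 = 1, A_3 = 2, A_4 = 5, A_5 = 5, A_6 = 2. Minimum distance d = 1.

Enumerate all 2^4 = 16 messages m ∈ F_2^4.
For each, compute codeword c = mG in F_2^9, then tally its weight.
  m = 0000 → c = 000000000, weight = 0.
  m = 1000 → c = 001011110, weight = 5.
  m = 0100 → c = 110001011, weight = 5.
  m = 1100 → c = 111010101, weight = 6.
  m = 0010 → c = 010000111, weight = 4.
  m = 1010 → c = 011011001, weight = 5.
  m = 0110 → c = 100001100, weight = 3.
  m = 1110 → c = 101010010, weight = 4.
  m = 0001 → c = 110011011, weight = 6.
  m = 1001 → c = 111000101, weight = 5.
  m = 0101 → c = 000010000, weight = 1.
  m = 1101 → c = 001001110, weight = 4.
  m = 0011 → c = 100011100, weight = 4.
  m = 1011 → c = 101000010, weight = 3.
  m = 0111 → c = 010010111, weight = 5.
  m = 1111 → c = 011001001, weight = 4.
Tally weights:
  weight 0: 1 codewords.
  weight 1: 1 codewords.
  weight 3: 2 codewords.
  weight 4: 5 codewords.
  weight 5: 5 codewords.
  weight 6: 2 codewords.
Minimum distance d = smallest w > 0 with A_w > 0 = 1.
Sanity: Σ A_w = 16 = 2^4 = 16 ✓.


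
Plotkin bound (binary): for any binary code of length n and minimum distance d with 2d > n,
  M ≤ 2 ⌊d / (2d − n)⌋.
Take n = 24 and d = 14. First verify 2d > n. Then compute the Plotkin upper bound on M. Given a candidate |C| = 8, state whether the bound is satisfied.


Plotkin bound M ≤ 6; given |C| = 8 > bound (violated).

Check applicability: 2d = 28, n = 24.
2d − n = 4 > 0, so Plotkin applies.
Compute d/(2d−n) = 14/4 ≈ 3.5000.
⌊d/(2d−n)⌋ = 3.
Plotkin bound: M ≤ 2·3 = 6.
Given |C| = 8, check: VIOLATED.
This |C| is above the Plotkin bound, so no binary code with n = 24, d = 14 and 8 codewords exists.


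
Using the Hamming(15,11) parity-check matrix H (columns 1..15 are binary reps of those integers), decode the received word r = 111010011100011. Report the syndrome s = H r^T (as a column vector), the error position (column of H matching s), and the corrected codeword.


s = (1, 1, 1, 1)^T, error position = 15, corrected codeword c = 111010011100010

Compute s = H r^T mod 2 one row at a time:
  s_1 = 1 + 1 + 1 + 0 + 0 + 0 + 1 + 1 = 5 ≡ 1 (mod 2).
  s_2 = 0 + 1 + 0 + 0 + 0 + 0 + 1 + 1 = 3 ≡ 1 (mod 2).
  s_3 = 1 + 1 + 0 + 0 + 1 + 0 + 1 + 1 = 5 ≡ 1 (mod 2).
  s_4 = 1 + 1 + 1 + 0 + 1 + 0 + 0 + 1 = 5 ≡ 1 (mod 2).
s = (1, 1, 1, 1)^T — this equals column 15 of H (binary 1111), so error is at position 15.
Correct: flip bit 15 of r = 111010011100011 to get c = 111010011100010.


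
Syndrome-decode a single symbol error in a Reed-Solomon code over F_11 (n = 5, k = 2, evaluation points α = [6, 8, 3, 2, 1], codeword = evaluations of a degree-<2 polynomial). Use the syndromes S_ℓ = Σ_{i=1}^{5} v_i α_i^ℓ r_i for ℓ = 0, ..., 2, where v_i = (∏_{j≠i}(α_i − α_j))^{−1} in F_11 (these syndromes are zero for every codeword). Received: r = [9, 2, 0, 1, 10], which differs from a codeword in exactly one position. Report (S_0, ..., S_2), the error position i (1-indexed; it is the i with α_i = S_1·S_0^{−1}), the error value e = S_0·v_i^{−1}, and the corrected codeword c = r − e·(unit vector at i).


S = (1, 3, 9), error at position 3, error magnitude e = 8, c = [9, 2, 3, 1, 10].

Step 1: column multipliers v_i = (∏_{j≠i}(α_i − α_j))^{−1} mod 11.
  i = 1 (α = 6): (6−8)(6−3)(6−2)(6−1) = (−2)·3·4·5 = −120 ≡ 1, so v_1 = 1^{−1} = 1 (mod 11).
  i = 2 (α = 8): (8−6)(8−3)(8−2)(8−1) = 2·5·6·7 = 420 ≡ 2, so v_2 = 2^{−1} = 6 (mod 11).
  i = 3 (α = 3): (3−6)(3−8)(3−2)(3−1) = (−3)·(−5)·1·2 = 30 ≡ 8, so v_3 = 8^{−1} = 7 (mod 11).
  i = 4 (α = 2): (2−6)(2−8)(2−3)(2−1) = (−4)·(−6)·(−1)·1 = −24 ≡ 9, so v_4 = 9^{−1} = 5 (mod 11).
  i = 5 (α = 1): (1−6)(1−8)(1−3)(1−2) = (−5)·(−7)·(−2)·(−1) = 70 ≡ 4, so v_5 = 4^{−1} = 3 (mod 11).
  v = [1, 6, 7, 5, 3].
Step 2: syndromes of r = [9, 2, 0, 1, 10] (all sums mod 11).
  S_0 = Σ v_i r_i = 1·9 + 6·2 + 7·0 + 5·1 + 3·10 = 56 ≡ 1.
  S_1 = Σ v_i α_i r_i = 1·6·9 + 6·8·2 + 7·3·0 + 5·2·1 + 3·1·10 = 190 ≡ 3.
  α_i^2 mod 11 = [3, 9, 9, 4, 1].
  S_2 = Σ v_i α_i^2 r_i = 1·3·9 + 6·9·2 + 7·9·0 + 5·4·1 + 3·1·10 = 185 ≡ 9.
  S = (1, 3, 9) ≠ 0, so r is not a codeword (an error is present).
Step 3: locate the error. For a single error e at position i, S_ℓ = v_i·e·α_i^ℓ, so α_err = S_1/S_0.
  S_0^{−1} = 1^{−1} = 1 (mod 11), so α_err = 3·1 = 3 ≡ 3 = α_3. Error position i = 3.
  Consistency check: S_2/S_1 = 9·4 = 36 ≡ 3 = α_err ✓ (single-error assumption holds).
Step 4: error magnitude e = S_0/v_3 = S_0·∏_{j≠3}(α_3 − α_j) = 1·8 = 8 ≡ 8 (mod 11).
Step 5: correct position 3: c_3 = r_3 − e = 0 − 8 ≡ 3 (mod 11). Hence c = [9, 2, 3, 1, 10].
  Check: interpolating c through the α_i gives m(x) = 8 + 2·x (degree < 2) with m(α_i) = c_i for every i, so c is indeed a codeword.


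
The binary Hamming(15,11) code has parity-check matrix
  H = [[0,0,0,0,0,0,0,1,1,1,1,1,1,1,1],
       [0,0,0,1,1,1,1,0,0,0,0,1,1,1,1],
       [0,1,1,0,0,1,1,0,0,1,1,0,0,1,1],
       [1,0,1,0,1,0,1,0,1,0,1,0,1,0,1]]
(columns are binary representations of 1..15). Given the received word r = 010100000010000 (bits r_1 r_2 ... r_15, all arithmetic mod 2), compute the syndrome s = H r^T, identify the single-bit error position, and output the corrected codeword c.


s = (1, 1, 0, 1)^T, error position = 13, corrected codeword c = 010100000010100

Compute s = H r^T mod 2 one row at a time:
  s_1 = 0 + 0 + 0 + 1 + 0 + 0 + 0 + 0 = 1 ≡ 1 (mod 2).
  s_2 = 1 + 0 + 0 + 0 + 0 + 0 + 0 + 0 = 1 ≡ 1 (mod 2).
  s_3 = 1 + 0 + 0 + 0 + 0 + 1 + 0 + 0 = 2 ≡ 0 (mod 2).
  s_4 = 0 + 0 + 0 + 0 + 0 + 1 + 0 + 0 = 1 ≡ 1 (mod 2).
s = (1, 1, 0, 1)^T — this equals column 13 of H (binary 1101), so error is at position 13.
Correct: flip bit 13 of r = 010100000010000 to get c = 010100000010100.


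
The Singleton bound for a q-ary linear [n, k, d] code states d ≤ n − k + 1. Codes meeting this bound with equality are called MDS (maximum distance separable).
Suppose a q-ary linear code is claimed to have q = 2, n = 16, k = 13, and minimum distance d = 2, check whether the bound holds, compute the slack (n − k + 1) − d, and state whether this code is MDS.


Singleton RHS = n − k + 1 = 4, slack = 2, bound satisfied, not MDS.

Singleton bound: d ≤ n − k + 1.
Here n = 16, k = 13, so n − k + 1 = 4.
Given d = 2, check d ≤ 4: YES.
Slack = (n − k + 1) − d = 2.
The code is NOT MDS (slack = 2 > 0).
Description: the claimed parameters are [16, 13, 2]_2; such a code would be non-MDS.


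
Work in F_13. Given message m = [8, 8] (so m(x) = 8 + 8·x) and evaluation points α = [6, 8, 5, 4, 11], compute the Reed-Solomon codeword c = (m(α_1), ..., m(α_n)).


c = [4, 7, 9, 1, 5]

Message polynomial: m(x) = 8 + 8·x (mod 13).
For each evaluation point α_i, compute m(α_i) mod 13:
  α_1 = 6: Horner steps 8 → 4, so m(6) = 4.
  α_2 = 8: Horner steps 8 → 7, so m(8) = 7.
  α_3 = 5: Horner steps 8 → 9, so m(5) = 9.
  α_4 = 4: Horner steps 8 → 1, so m(4) = 1.
  α_5 = 11: Horner steps 8 → 5, so m(11) = 5.
Codeword c = [4, 7, 9, 1, 5] ∈ F_13^5.


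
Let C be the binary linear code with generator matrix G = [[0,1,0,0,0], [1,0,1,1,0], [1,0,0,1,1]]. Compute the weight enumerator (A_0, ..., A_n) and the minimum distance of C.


Weight distribution: A_0 = 1, A_1 = 1, A_2 = 1, A_3 = 3, A_4 = 2. Minimum distance d = 1.

Enumerate all 2^3 = 8 messages m ∈ F_2^3.
For each, compute codeword c = mG in F_2^5, then tally its weight.
  m = 000 → c = 00000, weight = 0.
  m = 100 → c = 01000, weight = 1.
  m = 010 → c = 10110, weight = 3.
  m = 110 → c = 11110, weight = 4.
  m = 001 → c = 10011, weight = 3.
  m = 101 → c = 11011, weight = 4.
  m = 011 → c = 00101, weight = 2.
  m = 111 → c = 01101, weight = 3.
Tally weights:
  weight 0: 1 codewords.
  weight 1: 1 codewords.
  weight 2: 1 codewords.
  weight 3: 3 codewords.
  weight 4: 2 codewords.
Minimum distance d = smallest w > 0 with A_w > 0 = 1.
Sanity: Σ A_w = 8 = 2^3 = 8 ✓.


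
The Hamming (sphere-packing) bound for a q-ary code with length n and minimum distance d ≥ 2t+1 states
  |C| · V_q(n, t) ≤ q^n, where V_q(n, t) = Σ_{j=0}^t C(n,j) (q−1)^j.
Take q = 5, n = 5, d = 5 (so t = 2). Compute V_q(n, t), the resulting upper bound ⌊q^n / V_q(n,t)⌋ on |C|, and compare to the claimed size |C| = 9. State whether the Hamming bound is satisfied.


V_q(n, t) = 181, q^n = 3125, Hamming bound = 17, |C| = 9 ≤ bound (satisfied).

Step 1: Compute V_q(n, t) = Σ_{j=0}^2 C(n, j) (q−1)^j.
  j = 0: C(5,0)·(4)^0 = 1·1 = 1.
  j = 1: C(5,1)·(4)^1 = 5·4 = 20.
  j = 2: C(5,2)·(4)^2 = 10·16 = 160.
  V_q(n, t) = 1 + 20 + 160 = 181.
Step 2: q^n = 5^5 = 3125.
Step 3: Hamming bound ⌊q^n / V_q(n,t)⌋ = ⌊3125/181⌋ = 17.
Step 4: Compare |C| = 9 to 17: satisfied.
The claimed |C| lies below the Hamming bound.


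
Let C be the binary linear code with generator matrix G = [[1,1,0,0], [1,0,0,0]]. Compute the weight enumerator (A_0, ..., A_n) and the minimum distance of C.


Weight distribution: A_0 = 1, A_1 = 2, A_2 = 1. Minimum distance d = 1.

Enumerate all 2^2 = 4 messages m ∈ F_2^2.
For each, compute codeword c = mG in F_2^4, then tally its weight.
  m = 00 → c = 0000, weight = 0.
  m = 10 → c = 1100, weight = 2.
  m = 01 → c = 1000, weight = 1.
  m = 11 → c = 0100, weight = 1.
Tally weights:
  weight 0: 1 codewords.
  weight 1: 2 codewords.
  weight 2: 1 codewords.
Minimum distance d = smallest w > 0 with A_w > 0 = 1.
Sanity: Σ A_w = 4 = 2^2 = 4 ✓.


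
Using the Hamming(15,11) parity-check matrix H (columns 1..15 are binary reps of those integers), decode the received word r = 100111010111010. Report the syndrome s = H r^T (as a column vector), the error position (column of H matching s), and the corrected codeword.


s = (1, 1, 0, 1)^T, error position = 13, corrected codeword c = 100111010111110

Compute s = H r^T mod 2 one row at a time:
  s_1 = 1 + 0 + 1 + 1 + 1 + 0 + 1 + 0 = 5 ≡ 1 (mod 2).
  s_2 = 1 + 1 + 1 + 0 + 1 + 0 + 1 + 0 = 5 ≡ 1 (mod 2).
  s_3 = 0 + 0 + 1 + 0 + 1 + 1 + 1 + 0 = 4 ≡ 0 (mod 2).
  s_4 = 1 + 0 + 1 + 0 + 0 + 1 + 0 + 0 = 3 ≡ 1 (mod 2).
s = (1, 1, 0, 1)^T — this equals column 13 of H (binary 1101), so error is at position 13.
Correct: flip bit 13 of r = 100111010111010 to get c = 100111010111110.


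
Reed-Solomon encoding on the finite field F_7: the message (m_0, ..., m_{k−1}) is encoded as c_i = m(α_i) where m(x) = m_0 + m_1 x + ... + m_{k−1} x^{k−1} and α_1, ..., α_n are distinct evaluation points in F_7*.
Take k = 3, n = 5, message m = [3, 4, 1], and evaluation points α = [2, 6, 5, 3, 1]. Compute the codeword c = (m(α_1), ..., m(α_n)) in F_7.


c = [1, 0, 6, 3, 1]

Message polynomial: m(x) = 3 + 4·x + 1·x^2 (mod 7).
For each evaluation point α_i, compute m(α_i) mod 7:
  α_1 = 2: Horner steps 1 → 6 → 1, so m(2) = 1.
  α_2 = 6: Horner steps 1 → 3 → 0, so m(6) = 0.
  α_3 = 5: Horner steps 1 → 2 → 6, so m(5) = 6.
  α_4 = 3: Horner steps 1 → 0 → 3, so m(3) = 3.
  α_5 = 1: Horner steps 1 → 5 → 1, so m(1) = 1.
Codeword c = [1, 0, 6, 3, 1] ∈ F_7^5.


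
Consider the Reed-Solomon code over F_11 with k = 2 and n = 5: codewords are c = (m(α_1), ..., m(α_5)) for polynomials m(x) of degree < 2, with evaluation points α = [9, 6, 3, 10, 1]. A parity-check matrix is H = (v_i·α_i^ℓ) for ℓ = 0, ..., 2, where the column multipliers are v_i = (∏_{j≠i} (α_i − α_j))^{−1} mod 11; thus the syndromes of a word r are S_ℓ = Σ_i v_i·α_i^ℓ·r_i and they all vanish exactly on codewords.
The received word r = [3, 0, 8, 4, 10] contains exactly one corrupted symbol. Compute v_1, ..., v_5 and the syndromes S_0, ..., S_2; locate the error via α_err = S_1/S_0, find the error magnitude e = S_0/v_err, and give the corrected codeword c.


S = (3, 3, 3), error at position 5, error magnitude e = 4, c = [3, 0, 8, 4, 6].

Step 1: column multipliers v_i = (∏_{j≠i}(α_i − α_j))^{−1} mod 11.
  i = 1 (α = 9): (9−6)(9−3)(9−10)(9−1) = 3·6·(−1)·8 = −144 ≡ 10, so v_1 = 10^{−1} = 10 (mod 11).
  i = 2 (α = 6): (6−9)(6−3)(6−10)(6−1) = (−3)·3·(−4)·5 = 180 ≡ 4, so v_2 = 4^{−1} = 3 (mod 11).
  i = 3 (α = 3): (3−9)(3−6)(3−10)(3−1) = (−6)·(−3)·(−7)·2 = −252 ≡ 1, so v_3 = 1^{−1} = 1 (mod 11).
  i = 4 (α = 10): (10−9)(10−6)(10−3)(10−1) = 1·4·7·9 = 252 ≡ 10, so v_4 = 10^{−1} = 10 (mod 11).
  i = 5 (α = 1): (1−9)(1−6)(1−3)(1−10) = (−8)·(−5)·(−2)·(−9) = 720 ≡ 5, so v_5 = 5^{−1} = 9 (mod 11).
  v = [10, 3, 1, 10, 9].
Step 2: syndromes of r = [3, 0, 8, 4, 10] (all sums mod 11).
  S_0 = Σ v_i r_i = 10·3 + 3·0 + 1·8 + 10·4 + 9·10 = 168 ≡ 3.
  S_1 = Σ v_i α_i r_i = 10·9·3 + 3·6·0 + 1·3·8 + 10·10·4 + 9·1·10 = 784 ≡ 3.
  α_i^2 mod 11 = [4, 3, 9, 1, 1].
  S_2 = Σ v_i α_i^2 r_i = 10·4·3 + 3·3·0 + 1·9·8 + 10·1·4 + 9·1·10 = 322 ≡ 3.
  S = (3, 3, 3) ≠ 0, so r is not a codeword (an error is present).
Step 3: locate the error. For a single error e at position i, S_ℓ = v_i·e·α_i^ℓ, so α_err = S_1/S_0.
  S_0^{−1} = 3^{−1} = 4 (mod 11), so α_err = 3·4 = 12 ≡ 1 = α_5. Error position i = 5.
  Consistency check: S_2/S_1 = 3·4 = 12 ≡ 1 = α_err ✓ (single-error assumption holds).
Step 4: error magnitude e = S_0/v_5 = S_0·∏_{j≠5}(α_5 − α_j) = 3·5 = 15 ≡ 4 (mod 11).
Step 5: correct position 5: c_5 = r_5 − e = 10 − 4 ≡ 6 (mod 11). Hence c = [3, 0, 8, 4, 6].
  Check: interpolating c through the α_i gives m(x) = 5 + 1·x (degree < 2) with m(α_i) = c_i for every i, so c is indeed a codeword.


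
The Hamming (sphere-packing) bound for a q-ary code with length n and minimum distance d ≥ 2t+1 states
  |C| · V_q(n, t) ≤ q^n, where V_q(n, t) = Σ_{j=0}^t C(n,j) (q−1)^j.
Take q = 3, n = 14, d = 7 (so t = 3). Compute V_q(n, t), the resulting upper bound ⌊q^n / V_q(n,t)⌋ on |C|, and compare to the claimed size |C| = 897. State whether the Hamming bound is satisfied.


V_q(n, t) = 3305, q^n = 4782969, Hamming bound = 1447, |C| = 897 ≤ bound (satisfied).

Step 1: Compute V_q(n, t) = Σ_{j=0}^3 C(n, j) (q−1)^j.
  j = 0: C(14,0)·(2)^0 = 1·1 = 1.
  j = 1: C(14,1)·(2)^1 = 14·2 = 28.
  j = 2: C(14,2)·(2)^2 = 91·4 = 364.
  j = 3: C(14,3)·(2)^3 = 364·8 = 2912.
  V_q(n, t) = 1 + 28 + 364 + 2912 = 3305.
Step 2: q^n = 3^14 = 4782969.
Step 3: Hamming bound ⌊q^n / V_q(n,t)⌋ = ⌊4782969/3305⌋ = 1447.
Step 4: Compare |C| = 897 to 1447: satisfied.
The claimed |C| lies below the Hamming bound.


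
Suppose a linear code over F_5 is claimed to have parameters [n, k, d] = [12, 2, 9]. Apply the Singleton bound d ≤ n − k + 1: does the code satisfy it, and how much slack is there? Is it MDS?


Singleton RHS = n − k + 1 = 11, slack = 2, bound satisfied, not MDS.

Singleton bound: d ≤ n − k + 1.
Here n = 12, k = 2, so n − k + 1 = 11.
Given d = 9, check d ≤ 11: YES.
Slack = (n − k + 1) − d = 2.
The code is NOT MDS (slack = 2 > 0).
Description: the claimed parameters are [12, 2, 9]_5; such a code would be non-MDS.


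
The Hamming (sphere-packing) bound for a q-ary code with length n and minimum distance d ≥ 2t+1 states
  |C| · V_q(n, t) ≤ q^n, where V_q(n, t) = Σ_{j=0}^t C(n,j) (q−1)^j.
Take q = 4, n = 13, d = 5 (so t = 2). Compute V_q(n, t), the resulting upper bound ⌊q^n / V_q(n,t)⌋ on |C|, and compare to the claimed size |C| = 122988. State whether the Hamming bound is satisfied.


V_q(n, t) = 742, q^n = 67108864, Hamming bound = 90443, |C| = 122988 > bound (violated).

Step 1: Compute V_q(n, t) = Σ_{j=0}^2 C(n, j) (q−1)^j.
  j = 0: C(13,0)·(3)^0 = 1·1 = 1.
  j = 1: C(13,1)·(3)^1 = 13·3 = 39.
  j = 2: C(13,2)·(3)^2 = 78·9 = 702.
  V_q(n, t) = 1 + 39 + 702 = 742.
Step 2: q^n = 4^13 = 67108864.
Step 3: Hamming bound ⌊q^n / V_q(n,t)⌋ = ⌊67108864/742⌋ = 90443.
Step 4: Compare |C| = 122988 to 90443: violated.
The claimed |C| lies above the Hamming bound, so no 4-ary code of length 13 with d ≥ 5 can have 122988 codewords.


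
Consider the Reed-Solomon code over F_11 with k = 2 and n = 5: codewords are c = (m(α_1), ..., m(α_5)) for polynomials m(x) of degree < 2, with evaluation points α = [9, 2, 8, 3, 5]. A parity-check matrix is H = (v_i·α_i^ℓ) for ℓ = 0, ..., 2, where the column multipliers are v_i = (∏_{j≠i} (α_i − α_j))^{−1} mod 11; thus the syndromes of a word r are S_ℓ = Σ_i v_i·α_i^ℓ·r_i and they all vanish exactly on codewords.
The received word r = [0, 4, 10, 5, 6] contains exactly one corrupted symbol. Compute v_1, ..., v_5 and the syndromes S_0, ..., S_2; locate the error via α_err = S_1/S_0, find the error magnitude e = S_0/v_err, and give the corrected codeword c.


S = (9, 1, 5), error at position 5, error magnitude e = 10, c = [0, 4, 10, 5, 7].

Step 1: column multipliers v_i = (∏_{j≠i}(α_i − α_j))^{−1} mod 11.
  i = 1 (α = 9): (9−2)(9−8)(9−3)(9−5) = 7·1·6·4 = 168 ≡ 3, so v_1 = 3^{−1} = 4 (mod 11).
  i = 2 (α = 2): (2−9)(2−8)(2−3)(2−5) = (−7)·(−6)·(−1)·(−3) = 126 ≡ 5, so v_2 = 5^{−1} = 9 (mod 11).
  i = 3 (α = 8): (8−9)(8−2)(8−3)(8−5) = (−1)·6·5·3 = −90 ≡ 9, so v_3 = 9^{−1} = 5 (mod 11).
  i = 4 (α = 3): (3−9)(3−2)(3−8)(3−5) = (−6)·1·(−5)·(−2) = −60 ≡ 6, so v_4 = 6^{−1} = 2 (mod 11).
  i = 5 (α = 5): (5−9)(5−2)(5−8)(5−3) = (−4)·3·(−3)·2 = 72 ≡ 6, so v_5 = 6^{−1} = 2 (mod 11).
  v = [4, 9, 5, 2, 2].
Step 2: syndromes of r = [0, 4, 10, 5, 6] (all sums mod 11).
  S_0 = Σ v_i r_i = 4·0 + 9·4 + 5·10 + 2·5 + 2·6 = 108 ≡ 9.
  S_1 = Σ v_i α_i r_i = 4·9·0 + 9·2·4 + 5·8·10 + 2·3·5 + 2·5·6 = 562 ≡ 1.
  α_i^2 mod 11 = [4, 4, 9, 9, 3].
  S_2 = Σ v_i α_i^2 r_i = 4·4·0 + 9·4·4 + 5·9·10 + 2·9·5 + 2·3·6 = 720 ≡ 5.
  S = (9, 1, 5) ≠ 0, so r is not a codeword (an error is present).
Step 3: locate the error. For a single error e at position i, S_ℓ = v_i·e·α_i^ℓ, so α_err = S_1/S_0.
  S_0^{−1} = 9^{−1} = 5 (mod 11), so α_err = 1·5 = 5 ≡ 5 = α_5. Error position i = 5.
  Consistency check: S_2/S_1 = 5·1 = 5 ≡ 5 = α_err ✓ (single-error assumption holds).
Step 4: error magnitude e = S_0/v_5 = S_0·∏_{j≠5}(α_5 − α_j) = 9·6 = 54 ≡ 10 (mod 11).
Step 5: correct position 5: c_5 = r_5 − e = 6 − 10 ≡ 7 (mod 11). Hence c = [0, 4, 10, 5, 7].
  Check: interpolating c through the α_i gives m(x) = 2 + 1·x (degree < 2) with m(α_i) = c_i for every i, so c is indeed a codeword.


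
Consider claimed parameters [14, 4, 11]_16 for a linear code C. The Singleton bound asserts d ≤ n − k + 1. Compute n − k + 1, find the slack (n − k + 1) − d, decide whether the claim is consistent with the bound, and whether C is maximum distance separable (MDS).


Singleton RHS = n − k + 1 = 11, slack = 0, bound satisfied, MDS.

Singleton bound: d ≤ n − k + 1.
Here n = 14, k = 4, so n − k + 1 = 11.
Given d = 11, check d ≤ 11: YES.
Slack = (n − k + 1) − d = 0.
The code is MDS (slack = 0).
Description: the claimed parameters are [14, 4, 11]_16; such a code would be MDS (meets Singleton bound).


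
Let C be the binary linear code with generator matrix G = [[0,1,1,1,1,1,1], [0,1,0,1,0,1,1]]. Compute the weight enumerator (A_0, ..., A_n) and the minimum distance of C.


Weight distribution: A_0 = 1, A_2 = 1, A_4 = 1, A_6 = 1. Minimum distance d = 2.

Enumerate all 2^2 = 4 messages m ∈ F_2^2.
For each, compute codeword c = mG in F_2^7, then tally its weight.
  m = 00 → c = 0000000, weight = 0.
  m = 10 → c = 0111111, weight = 6.
  m = 01 → c = 0101011, weight = 4.
  m = 11 → c = 0010100, weight = 2.
Tally weights:
  weight 0: 1 codewords.
  weight 2: 1 codewords.
  weight 4: 1 codewords.
  weight 6: 1 codewords.
Minimum distance d = smallest w > 0 with A_w > 0 = 2.
Sanity: Σ A_w = 4 = 2^2 = 4 ✓.


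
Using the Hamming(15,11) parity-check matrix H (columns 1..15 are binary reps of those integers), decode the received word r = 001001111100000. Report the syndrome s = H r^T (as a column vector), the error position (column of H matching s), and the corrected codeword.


s = (1, 0, 0, 1)^T, error position = 9, corrected codeword c = 001001110100000

Compute s = H r^T mod 2 one row at a time:
  s_1 = 1 + 1 + 1 + 0 + 0 + 0 + 0 + 0 = 3 ≡ 1 (mod 2).
  s_2 = 0 + 0 + 1 + 1 + 0 + 0 + 0 + 0 = 2 ≡ 0 (mod 2).
  s_3 = 0 + 1 + 1 + 1 + 1 + 0 + 0 + 0 = 4 ≡ 0 (mod 2).
  s_4 = 0 + 1 + 0 + 1 + 1 + 0 + 0 + 0 = 3 ≡ 1 (mod 2).
s = (1, 0, 0, 1)^T — this equals column 9 of H (binary 1001), so error is at position 9.
Correct: flip bit 9 of r = 001001111100000 to get c = 001001110100000.


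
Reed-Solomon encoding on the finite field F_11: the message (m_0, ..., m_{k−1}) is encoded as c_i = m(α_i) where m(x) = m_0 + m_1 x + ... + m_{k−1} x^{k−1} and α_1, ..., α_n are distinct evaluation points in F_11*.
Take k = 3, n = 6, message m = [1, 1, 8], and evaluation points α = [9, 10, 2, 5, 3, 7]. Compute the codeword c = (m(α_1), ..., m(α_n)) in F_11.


c = [9, 8, 2, 8, 10, 4]

Message polynomial: m(x) = 1 + 1·x + 8·x^2 (mod 11).
For each evaluation point α_i, compute m(α_i) mod 11:
  α_1 = 9: Horner steps 8 → 7 → 9, so m(9) = 9.
  α_2 = 10: Horner steps 8 → 4 → 8, so m(10) = 8.
  α_3 = 2: Horner steps 8 → 6 → 2, so m(2) = 2.
  α_4 = 5: Horner steps 8 → 8 → 8, so m(5) = 8.
  α_5 = 3: Horner steps 8 → 3 → 10, so m(3) = 10.
  α_6 = 7: Horner steps 8 → 2 → 4, so m(7) = 4.
Codeword c = [9, 8, 2, 8, 10, 4] ∈ F_11^6.


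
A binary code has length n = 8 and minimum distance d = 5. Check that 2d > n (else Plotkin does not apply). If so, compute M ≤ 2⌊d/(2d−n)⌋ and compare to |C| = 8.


Plotkin bound M ≤ 4; given |C| = 8 > bound (violated).

Check applicability: 2d = 10, n = 8.
2d − n = 2 > 0, so Plotkin applies.
Compute d/(2d−n) = 5/2 ≈ 2.5000.
⌊d/(2d−n)⌋ = 2.
Plotkin bound: M ≤ 2·2 = 4.
Given |C| = 8, check: VIOLATED.
This |C| is above the Plotkin bound, so no binary code with n = 8, d = 5 and 8 codewords exists.


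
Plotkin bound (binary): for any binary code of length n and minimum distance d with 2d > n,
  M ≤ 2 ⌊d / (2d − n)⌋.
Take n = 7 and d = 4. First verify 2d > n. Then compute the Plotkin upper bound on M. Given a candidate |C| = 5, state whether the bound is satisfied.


Plotkin bound M ≤ 8; given |C| = 5 ≤ bound (satisfied).

Check applicability: 2d = 8, n = 7.
2d − n = 1 > 0, so Plotkin applies.
Compute d/(2d−n) = 4/1 ≈ 4.0000.
⌊d/(2d−n)⌋ = 4.
Plotkin bound: M ≤ 2·4 = 8.
Given |C| = 5, check: satisfied.
This |C| is below the Plotkin bound.


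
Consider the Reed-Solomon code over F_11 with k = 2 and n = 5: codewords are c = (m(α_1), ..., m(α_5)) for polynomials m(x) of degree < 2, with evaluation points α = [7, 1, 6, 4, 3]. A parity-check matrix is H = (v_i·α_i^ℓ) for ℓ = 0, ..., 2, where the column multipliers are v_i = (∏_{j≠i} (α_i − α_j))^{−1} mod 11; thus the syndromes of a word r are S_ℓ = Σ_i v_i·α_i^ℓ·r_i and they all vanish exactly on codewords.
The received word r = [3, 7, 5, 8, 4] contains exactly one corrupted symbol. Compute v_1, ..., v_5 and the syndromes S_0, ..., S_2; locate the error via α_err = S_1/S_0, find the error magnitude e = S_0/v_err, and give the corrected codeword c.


S = (10, 4, 6), error at position 1, error magnitude e = 5, c = [9, 7, 5, 8, 4].

Step 1: column multipliers v_i = (∏_{j≠i}(α_i − α_j))^{−1} mod 11.
  i = 1 (α = 7): (7−1)(7−6)(7−4)(7−3) = 6·1·3·4 = 72 ≡ 6, so v_1 = 6^{−1} = 2 (mod 11).
  i = 2 (α = 1): (1−7)(1−6)(1−4)(1−3) = (−6)·(−5)·(−3)·(−2) = 180 ≡ 4, so v_2 = 4^{−1} = 3 (mod 11).
  i = 3 (α = 6): (6−7)(6−1)(6−4)(6−3) = (−1)·5·2·3 = −30 ≡ 3, so v_3 = 3^{−1} = 4 (mod 11).
  i = 4 (α = 4): (4−7)(4−1)(4−6)(4−3) = (−3)·3·(−2)·1 = 18 ≡ 7, so v_4 = 7^{−1} = 8 (mod 11).
  i = 5 (α = 3): (3−7)(3−1)(3−6)(3−4) = (−4)·2·(−3)·(−1) = −24 ≡ 9, so v_5 = 9^{−1} = 5 (mod 11).
  v = [2, 3, 4, 8, 5].
Step 2: syndromes of r = [3, 7, 5, 8, 4] (all sums mod 11).
  S_0 = Σ v_i r_i = 2·3 + 3·7 + 4·5 + 8·8 + 5·4 = 131 ≡ 10.
  S_1 = Σ v_i α_i r_i = 2·7·3 + 3·1·7 + 4·6·5 + 8·4·8 + 5·3·4 = 499 ≡ 4.
  α_i^2 mod 11 = [5, 1, 3, 5, 9].
  S_2 = Σ v_i α_i^2 r_i = 2·5·3 + 3·1·7 + 4·3·5 + 8·5·8 + 5·9·4 = 611 ≡ 6.
  S = (10, 4, 6) ≠ 0, so r is not a codeword (an error is present).
Step 3: locate the error. For a single error e at position i, S_ℓ = v_i·e·α_i^ℓ, so α_err = S_1/S_0.
  S_0^{−1} = 10^{−1} = 10 (mod 11), so α_err = 4·10 = 40 ≡ 7 = α_1. Error position i = 1.
  Consistency check: S_2/S_1 = 6·3 = 18 ≡ 7 = α_err ✓ (single-error assumption holds).
Step 4: error magnitude e = S_0/v_1 = S_0·∏_{j≠1}(α_1 − α_j) = 10·6 = 60 ≡ 5 (mod 11).
Step 5: correct position 1: c_1 = r_1 − e = 3 − 5 ≡ 9 (mod 11). Hence c = [9, 7, 5, 8, 4].
  Check: interpolating c through the α_i gives m(x) = 3 + 4·x (degree < 2) with m(α_i) = c_i for every i, so c is indeed a codeword.


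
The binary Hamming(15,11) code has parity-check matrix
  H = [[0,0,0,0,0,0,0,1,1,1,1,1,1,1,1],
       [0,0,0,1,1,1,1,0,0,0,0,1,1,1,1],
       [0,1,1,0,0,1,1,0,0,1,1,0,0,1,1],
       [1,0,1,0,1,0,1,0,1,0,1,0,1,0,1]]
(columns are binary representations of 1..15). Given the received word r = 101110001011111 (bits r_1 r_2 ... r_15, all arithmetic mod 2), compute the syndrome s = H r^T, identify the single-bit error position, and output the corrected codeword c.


s = (0, 0, 0, 1)^T, error position = 1, corrected codeword c = 001110001011111

Compute s = H r^T mod 2 one row at a time:
  s_1 = 0 + 1 + 0 + 1 + 1 + 1 + 1 + 1 = 6 ≡ 0 (mod 2).
  s_2 = 1 + 1 + 0 + 0 + 1 + 1 + 1 + 1 = 6 ≡ 0 (mod 2).
  s_3 = 0 + 1 + 0 + 0 + 0 + 1 + 1 + 1 = 4 ≡ 0 (mod 2).
  s_4 = 1 + 1 + 1 + 0 + 1 + 1 + 1 + 1 = 7 ≡ 1 (mod 2).
s = (0, 0, 0, 1)^T — this equals column 1 of H (binary 0001), so error is at position 1.
Correct: flip bit 1 of r = 101110001011111 to get c = 001110001011111.


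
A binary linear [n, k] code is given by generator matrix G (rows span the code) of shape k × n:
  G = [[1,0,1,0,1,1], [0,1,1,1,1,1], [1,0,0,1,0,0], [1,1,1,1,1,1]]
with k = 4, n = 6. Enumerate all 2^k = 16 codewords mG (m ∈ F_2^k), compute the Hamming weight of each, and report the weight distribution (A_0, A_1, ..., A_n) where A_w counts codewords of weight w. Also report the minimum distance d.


Weight distribution: A_0 = 1, A_1 = 3, A_2 = 3, A_3 = 2, A_4 = 3, A_5 = 3, A_6 = 1. Minimum distance d = 1.

Enumerate all 2^4 = 16 messages m ∈ F_2^4.
For each, compute codeword c = mG in F_2^6, then tally its weight.
  m = 0000 → c = 000000, weight = 0.
  m = 1000 → c = 101011, weight = 4.
  m = 0100 → c = 011111, weight = 5.
  m = 1100 → c = 110100, weight = 3.
  m = 0010 → c = 100100, weight = 2.
  m = 1010 → c = 001111, weight = 4.
  m = 0110 → c = 111011, weight = 5.
  m = 1110 → c = 010000, weight = 1.
  m = 0001 → c = 111111, weight = 6.
  m = 1001 → c = 010100, weight = 2.
  m = 0101 → c = 100000, weight = 1.
  m = 1101 → c = 001011, weight = 3.
  m = 0011 → c = 011011, weight = 4.
  m = 1011 → c = 110000, weight = 2.
  m = 0111 → c = 000100, weight = 1.
  m = 1111 → c = 101111, weight = 5.
Tally weights:
  weight 0: 1 codewords.
  weight 1: 3 codewords.
  weight 2: 3 codewords.
  weight 3: 2 codewords.
  weight 4: 3 codewords.
  weight 5: 3 codewords.
  weight 6: 1 codewords.
Minimum distance d = smallest w > 0 with A_w > 0 = 1.
Sanity: Σ A_w = 16 = 2^4 = 16 ✓.


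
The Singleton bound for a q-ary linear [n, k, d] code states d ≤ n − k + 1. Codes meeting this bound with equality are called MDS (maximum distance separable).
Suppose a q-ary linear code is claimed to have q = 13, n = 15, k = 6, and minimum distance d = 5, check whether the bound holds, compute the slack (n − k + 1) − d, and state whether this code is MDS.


Singleton RHS = n − k + 1 = 10, slack = 5, bound satisfied, not MDS.

Singleton bound: d ≤ n − k + 1.
Here n = 15, k = 6, so n − k + 1 = 10.
Given d = 5, check d ≤ 10: YES.
Slack = (n − k + 1) − d = 5.
The code is NOT MDS (slack = 5 > 0).
Description: the claimed parameters are [15, 6, 5]_13; such a code would be non-MDS.


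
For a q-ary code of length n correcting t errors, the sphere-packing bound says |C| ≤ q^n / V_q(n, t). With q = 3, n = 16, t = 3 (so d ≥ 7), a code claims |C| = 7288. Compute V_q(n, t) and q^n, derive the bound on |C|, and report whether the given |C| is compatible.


V_q(n, t) = 4993, q^n = 43046721, Hamming bound = 8621, |C| = 7288 ≤ bound (satisfied).

Step 1: Compute V_q(n, t) = Σ_{j=0}^3 C(n, j) (q−1)^j.
  j = 0: C(16,0)·(2)^0 = 1·1 = 1.
  j = 1: C(16,1)·(2)^1 = 16·2 = 32.
  j = 2: C(16,2)·(2)^2 = 120·4 = 480.
  j = 3: C(16,3)·(2)^3 = 560·8 = 4480.
  V_q(n, t) = 1 + 32 + 480 + 4480 = 4993.
Step 2: q^n = 3^16 = 43046721.
Step 3: Hamming bound ⌊q^n / V_q(n,t)⌋ = ⌊43046721/4993⌋ = 8621.
Step 4: Compare |C| = 7288 to 8621: satisfied.
The claimed |C| lies below the Hamming bound.


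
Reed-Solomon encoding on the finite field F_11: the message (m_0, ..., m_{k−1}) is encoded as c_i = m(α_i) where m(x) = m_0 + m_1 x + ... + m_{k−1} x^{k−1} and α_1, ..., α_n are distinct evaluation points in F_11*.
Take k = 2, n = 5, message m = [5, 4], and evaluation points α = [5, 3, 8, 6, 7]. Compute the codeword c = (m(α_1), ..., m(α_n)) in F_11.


c = [3, 6, 4, 7, 0]

Message polynomial: m(x) = 5 + 4·x (mod 11).
For each evaluation point α_i, compute m(α_i) mod 11:
  α_1 = 5: Horner steps 4 → 3, so m(5) = 3.
  α_2 = 3: Horner steps 4 → 6, so m(3) = 6.
  α_3 = 8: Horner steps 4 → 4, so m(8) = 4.
  α_4 = 6: Horner steps 4 → 7, so m(6) = 7.
  α_5 = 7: Horner steps 4 → 0, so m(7) = 0.
Codeword c = [3, 6, 4, 7, 0] ∈ F_11^5.


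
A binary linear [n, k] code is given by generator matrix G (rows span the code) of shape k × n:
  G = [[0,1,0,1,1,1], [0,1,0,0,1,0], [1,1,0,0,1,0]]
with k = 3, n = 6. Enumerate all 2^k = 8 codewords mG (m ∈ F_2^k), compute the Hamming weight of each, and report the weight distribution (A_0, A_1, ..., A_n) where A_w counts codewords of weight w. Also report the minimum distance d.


Weight distribution: A_0 = 1, A_1 = 1, A_2 = 2, A_3 = 2, A_4 = 1, A_5 = 1. Minimum distance d = 1.

Enumerate all 2^3 = 8 messages m ∈ F_2^3.
For each, compute codeword c = mG in F_2^6, then tally its weight.
  m = 000 → c = 000000, weight = 0.
  m = 100 → c = 010111, weight = 4.
  m = 010 → c = 010010, weight = 2.
  m = 110 → c = 000101, weight = 2.
  m = 001 → c = 110010, weight = 3.
  m = 101 → c = 100101, weight = 3.
  m = 011 → c = 100000, weight = 1.
  m = 111 → c = 110111, weight = 5.
Tally weights:
  weight 0: 1 codewords.
  weight 1: 1 codewords.
  weight 2: 2 codewords.
  weight 3: 2 codewords.
  weight 4: 1 codewords.
  weight 5: 1 codewords.
Minimum distance d = smallest w > 0 with A_w > 0 = 1.
Sanity: Σ A_w = 8 = 2^3 = 8 ✓.
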